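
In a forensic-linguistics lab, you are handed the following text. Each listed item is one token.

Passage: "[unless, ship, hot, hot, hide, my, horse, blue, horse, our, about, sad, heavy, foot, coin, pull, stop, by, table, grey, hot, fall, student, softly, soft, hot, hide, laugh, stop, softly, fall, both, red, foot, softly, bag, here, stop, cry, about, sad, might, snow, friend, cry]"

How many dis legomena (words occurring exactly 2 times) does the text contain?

Frequencies: hot:4, stop:3, softly:3, hide:2, horse:2, about:2, sad:2, foot:2, fall:2, cry:2, unless:1, ship:1, my:1, blue:1, our:1, heavy:1, coin:1, pull:1, by:1, table:1, … (11 more, each freq 1)
Words with frequency 2: about, cry, fall, foot, hide, horse, sad

7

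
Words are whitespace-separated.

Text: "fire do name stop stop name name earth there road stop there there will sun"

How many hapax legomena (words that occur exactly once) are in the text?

6

Frequencies: name:3, stop:3, there:3, fire:1, do:1, earth:1, road:1, will:1, sun:1
Hapax (freq=1): do, earth, fire, road, sun, will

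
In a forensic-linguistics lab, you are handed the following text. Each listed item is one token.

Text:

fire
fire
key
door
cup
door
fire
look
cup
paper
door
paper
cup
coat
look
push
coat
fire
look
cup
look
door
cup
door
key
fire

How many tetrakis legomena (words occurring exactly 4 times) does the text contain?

Frequencies: fire:5, door:5, cup:5, look:4, key:2, paper:2, coat:2, push:1
Words with frequency 4: look

1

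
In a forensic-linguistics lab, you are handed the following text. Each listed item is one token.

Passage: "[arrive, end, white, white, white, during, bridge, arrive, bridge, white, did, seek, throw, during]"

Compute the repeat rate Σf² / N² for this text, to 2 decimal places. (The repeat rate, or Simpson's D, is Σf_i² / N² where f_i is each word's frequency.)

Frequencies: white:4, arrive:2, during:2, bridge:2, end:1, did:1, seek:1, throw:1
Σf² = 32; N² = 196
Repeat rate = 32 / 196 = 0.16

0.16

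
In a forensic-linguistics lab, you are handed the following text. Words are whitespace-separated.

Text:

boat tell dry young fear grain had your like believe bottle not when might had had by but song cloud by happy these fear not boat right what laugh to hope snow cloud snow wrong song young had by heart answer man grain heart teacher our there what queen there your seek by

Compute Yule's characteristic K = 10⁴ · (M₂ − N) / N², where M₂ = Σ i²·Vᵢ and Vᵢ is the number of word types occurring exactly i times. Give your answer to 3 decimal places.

170.879

Frequencies: had:4, by:4, boat:2, young:2, fear:2, grain:2, your:2, not:2, song:2, cloud:2, what:2, snow:2, heart:2, there:2, tell:1, dry:1, like:1, believe:1, bottle:1, when:1, … (15 more, each freq 1)
N = 53. Frequency spectrum: V_1=21, V_2=12, V_4=2
M₂ = 1²·21 + 2²·12 + 4²·2 = 101
K = 10000 × (101 − 53) / 53² = 170.879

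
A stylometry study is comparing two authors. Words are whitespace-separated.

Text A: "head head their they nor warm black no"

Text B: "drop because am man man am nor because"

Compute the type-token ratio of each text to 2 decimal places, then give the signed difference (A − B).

TTR(A) = 7/8 = 0.88
TTR(B) = 5/8 = 0.63
Difference = 0.88 − 0.63 = 0.25

0.25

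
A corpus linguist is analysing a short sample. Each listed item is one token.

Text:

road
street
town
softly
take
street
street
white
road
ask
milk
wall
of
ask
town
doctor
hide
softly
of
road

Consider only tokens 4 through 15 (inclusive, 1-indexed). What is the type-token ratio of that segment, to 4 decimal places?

0.8333

Segment tokens 4–15: softly, take, street, street, white, road, ask, milk, wall, of, ask, town
Segment N = 12, segment V = 10.
TTR = 10 / 12 = 0.8333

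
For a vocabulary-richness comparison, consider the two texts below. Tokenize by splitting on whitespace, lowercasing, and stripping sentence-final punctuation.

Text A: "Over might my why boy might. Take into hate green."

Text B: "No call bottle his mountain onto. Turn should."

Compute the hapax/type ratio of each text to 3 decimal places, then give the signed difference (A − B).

-0.111

A: hapax=8, V=9, ratio=0.889
B: hapax=8, V=8, ratio=1.000
Difference = 0.889 − 1.000 = -0.111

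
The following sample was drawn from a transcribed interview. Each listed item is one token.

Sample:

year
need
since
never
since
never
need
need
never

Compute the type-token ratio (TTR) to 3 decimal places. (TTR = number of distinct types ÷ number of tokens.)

0.444

N = 9 tokens, V = 4 types.
TTR = V / N = 4 / 9 = 0.444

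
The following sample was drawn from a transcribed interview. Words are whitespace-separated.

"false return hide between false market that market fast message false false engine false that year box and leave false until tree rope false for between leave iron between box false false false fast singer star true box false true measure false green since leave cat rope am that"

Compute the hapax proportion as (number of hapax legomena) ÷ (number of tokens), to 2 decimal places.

0.35

Frequencies: false:12, between:3, that:3, box:3, leave:3, market:2, fast:2, rope:2, true:2, return:1, hide:1, message:1, engine:1, year:1, and:1, until:1, tree:1, for:1, iron:1, singer:1, … (6 more, each freq 1)
Hapax count = 17; token count = 49.
Ratio = 17 / 49 = 0.35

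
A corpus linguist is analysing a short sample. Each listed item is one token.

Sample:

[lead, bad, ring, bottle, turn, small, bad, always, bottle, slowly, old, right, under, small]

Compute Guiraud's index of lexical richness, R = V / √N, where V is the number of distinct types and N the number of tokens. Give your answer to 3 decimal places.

2.940

N = 14, V = 11.
√N = 3.741657
R = 11 / 3.741657 = 2.940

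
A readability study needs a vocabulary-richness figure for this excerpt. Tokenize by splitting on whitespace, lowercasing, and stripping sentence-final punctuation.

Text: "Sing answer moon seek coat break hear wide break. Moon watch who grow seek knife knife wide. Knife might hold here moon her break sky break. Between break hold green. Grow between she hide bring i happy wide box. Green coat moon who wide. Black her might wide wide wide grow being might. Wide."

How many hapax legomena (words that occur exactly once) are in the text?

14

Frequencies: wide:8, break:5, moon:4, grow:3, knife:3, might:3, seek:2, coat:2, who:2, hold:2, her:2, between:2, green:2, sing:1, answer:1, hear:1, watch:1, here:1, sky:1, she:1, … (7 more, each freq 1)
Hapax (freq=1): answer, being, black, box, bring, happy, hear, here, hide, i, she, sing, sky, watch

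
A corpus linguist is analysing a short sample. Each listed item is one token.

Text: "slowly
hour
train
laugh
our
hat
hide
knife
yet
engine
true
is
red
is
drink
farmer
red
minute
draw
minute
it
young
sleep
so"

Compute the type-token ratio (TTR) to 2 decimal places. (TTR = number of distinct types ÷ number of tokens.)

N = 24 tokens, V = 21 types.
TTR = V / N = 21 / 24 = 0.88

0.88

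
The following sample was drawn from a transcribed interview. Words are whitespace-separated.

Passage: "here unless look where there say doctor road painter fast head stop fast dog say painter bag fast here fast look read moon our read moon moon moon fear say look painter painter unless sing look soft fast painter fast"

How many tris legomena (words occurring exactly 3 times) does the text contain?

Frequencies: fast:6, painter:5, look:4, moon:4, say:3, here:2, unless:2, read:2, where:1, there:1, doctor:1, road:1, head:1, stop:1, dog:1, bag:1, our:1, fear:1, sing:1, soft:1
Words with frequency 3: say

1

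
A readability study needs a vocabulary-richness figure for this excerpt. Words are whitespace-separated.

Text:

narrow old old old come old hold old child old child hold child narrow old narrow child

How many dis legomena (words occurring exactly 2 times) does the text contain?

Frequencies: old:7, child:4, narrow:3, hold:2, come:1
Words with frequency 2: hold

1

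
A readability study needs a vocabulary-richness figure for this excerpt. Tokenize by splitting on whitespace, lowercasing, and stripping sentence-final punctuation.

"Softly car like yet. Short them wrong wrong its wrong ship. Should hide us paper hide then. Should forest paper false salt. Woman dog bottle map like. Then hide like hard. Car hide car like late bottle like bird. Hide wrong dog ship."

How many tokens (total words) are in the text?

43

Tokens: softly, car, like, yet, short, them, wrong, wrong, its, wrong, ship, should, hide, us, paper, hide, then, should, forest, paper, false, salt, woman, dog, bottle, map, like, then, hide, like, hard, car, hide, car, like, late, bottle, like, bird, hide, wrong, dog, ship
N = 43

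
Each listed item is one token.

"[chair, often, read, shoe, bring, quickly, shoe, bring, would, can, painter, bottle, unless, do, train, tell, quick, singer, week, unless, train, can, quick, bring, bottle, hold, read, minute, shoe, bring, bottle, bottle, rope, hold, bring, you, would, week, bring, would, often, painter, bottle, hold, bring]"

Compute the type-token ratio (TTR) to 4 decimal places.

N = 45 tokens, V = 21 types.
TTR = V / N = 21 / 45 = 0.4667

0.4667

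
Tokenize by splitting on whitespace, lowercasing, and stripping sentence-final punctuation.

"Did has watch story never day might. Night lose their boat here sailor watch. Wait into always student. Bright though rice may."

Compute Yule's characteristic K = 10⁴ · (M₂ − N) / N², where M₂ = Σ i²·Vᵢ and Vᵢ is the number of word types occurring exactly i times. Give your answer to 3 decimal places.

41.322

Frequencies: watch:2, did:1, has:1, story:1, never:1, day:1, might:1, night:1, lose:1, their:1, boat:1, here:1, sailor:1, wait:1, into:1, always:1, student:1, bright:1, though:1, rice:1, … (1 more, each freq 1)
N = 22. Frequency spectrum: V_1=20, V_2=1
M₂ = 1²·20 + 2²·1 = 24
K = 10000 × (24 − 22) / 22² = 41.322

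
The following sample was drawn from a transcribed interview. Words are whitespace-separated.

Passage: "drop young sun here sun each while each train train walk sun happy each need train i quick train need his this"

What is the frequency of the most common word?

4

Frequencies: train:4, sun:3, each:3, need:2, drop:1, young:1, here:1, while:1, walk:1, happy:1, i:1, quick:1, his:1, this:1
Most common: 'train' with frequency 4.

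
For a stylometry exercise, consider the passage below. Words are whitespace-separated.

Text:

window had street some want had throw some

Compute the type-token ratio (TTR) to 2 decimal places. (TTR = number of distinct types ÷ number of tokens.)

N = 8 tokens, V = 6 types.
TTR = V / N = 6 / 8 = 0.75

0.75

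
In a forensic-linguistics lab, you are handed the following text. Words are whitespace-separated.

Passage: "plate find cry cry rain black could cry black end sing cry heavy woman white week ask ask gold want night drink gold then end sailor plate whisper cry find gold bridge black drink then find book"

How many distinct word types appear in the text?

Distinct types: {ask, black, book, bridge, could, cry, drink, end, find, gold, heavy, night, plate, rain, sailor, sing, then, want, week, whisper, white, woman}
V = 22

22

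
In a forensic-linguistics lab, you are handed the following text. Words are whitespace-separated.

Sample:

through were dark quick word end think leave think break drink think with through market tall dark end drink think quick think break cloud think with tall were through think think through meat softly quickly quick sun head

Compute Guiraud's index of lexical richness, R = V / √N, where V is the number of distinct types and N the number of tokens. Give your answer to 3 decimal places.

3.082

N = 38, V = 19.
√N = 6.164414
R = 19 / 6.164414 = 3.082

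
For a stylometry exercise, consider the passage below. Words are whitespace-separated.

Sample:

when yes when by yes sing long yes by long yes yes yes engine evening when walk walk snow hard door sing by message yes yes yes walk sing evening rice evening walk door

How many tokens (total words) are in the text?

Tokens: when, yes, when, by, yes, sing, long, yes, by, long, yes, yes, yes, engine, evening, when, walk, walk, snow, hard, door, sing, by, message, yes, yes, yes, walk, sing, evening, rice, evening, walk, door
N = 34

34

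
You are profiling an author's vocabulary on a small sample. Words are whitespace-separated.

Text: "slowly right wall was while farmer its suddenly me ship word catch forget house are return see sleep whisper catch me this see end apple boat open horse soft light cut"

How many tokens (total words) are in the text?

31

Tokens: slowly, right, wall, was, while, farmer, its, suddenly, me, ship, word, catch, forget, house, are, return, see, sleep, whisper, catch, me, this, see, end, apple, boat, open, horse, soft, light, cut
N = 31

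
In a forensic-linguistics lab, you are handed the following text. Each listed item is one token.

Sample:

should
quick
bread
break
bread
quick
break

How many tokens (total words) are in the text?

7

Tokens: should, quick, bread, break, bread, quick, break
N = 7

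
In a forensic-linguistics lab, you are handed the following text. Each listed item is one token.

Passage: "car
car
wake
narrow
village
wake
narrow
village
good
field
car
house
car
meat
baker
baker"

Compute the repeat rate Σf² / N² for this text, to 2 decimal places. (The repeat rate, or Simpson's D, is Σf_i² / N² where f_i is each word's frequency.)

Frequencies: car:4, wake:2, narrow:2, village:2, baker:2, good:1, field:1, house:1, meat:1
Σf² = 36; N² = 256
Repeat rate = 36 / 256 = 0.14

0.14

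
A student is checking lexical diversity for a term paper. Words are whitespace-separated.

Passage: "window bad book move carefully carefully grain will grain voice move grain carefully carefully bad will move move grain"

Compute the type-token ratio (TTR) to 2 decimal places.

0.42

N = 19 tokens, V = 8 types.
TTR = V / N = 8 / 19 = 0.42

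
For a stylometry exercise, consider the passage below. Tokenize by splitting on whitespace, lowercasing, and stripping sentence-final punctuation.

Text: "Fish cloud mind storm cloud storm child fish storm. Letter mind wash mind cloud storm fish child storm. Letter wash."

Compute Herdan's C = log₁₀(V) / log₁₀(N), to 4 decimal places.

N = 20, V = 7.
log₁₀(V) = 0.845098, log₁₀(N) = 1.301030
C = 0.845098 / 1.301030 = 0.6496

0.6496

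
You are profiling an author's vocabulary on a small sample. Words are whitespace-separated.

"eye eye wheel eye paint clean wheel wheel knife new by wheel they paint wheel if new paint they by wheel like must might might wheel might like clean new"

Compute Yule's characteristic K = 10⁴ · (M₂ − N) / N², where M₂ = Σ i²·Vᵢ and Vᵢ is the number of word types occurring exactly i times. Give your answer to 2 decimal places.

Frequencies: wheel:7, eye:3, paint:3, new:3, might:3, clean:2, by:2, they:2, like:2, knife:1, if:1, must:1
N = 30. Frequency spectrum: V_1=3, V_2=4, V_3=4, V_7=1
M₂ = 1²·3 + 2²·4 + 3²·4 + 7²·1 = 104
K = 10000 × (104 − 30) / 30² = 822.22

822.22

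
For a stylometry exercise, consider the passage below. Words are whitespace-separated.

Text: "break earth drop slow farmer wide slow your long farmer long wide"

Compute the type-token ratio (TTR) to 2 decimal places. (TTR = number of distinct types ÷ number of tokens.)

N = 12 tokens, V = 8 types.
TTR = V / N = 8 / 12 = 0.67

0.67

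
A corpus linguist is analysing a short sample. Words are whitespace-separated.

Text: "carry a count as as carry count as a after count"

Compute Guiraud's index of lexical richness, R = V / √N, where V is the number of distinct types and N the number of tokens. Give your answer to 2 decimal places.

1.51

N = 11, V = 5.
√N = 3.316625
R = 5 / 3.316625 = 1.51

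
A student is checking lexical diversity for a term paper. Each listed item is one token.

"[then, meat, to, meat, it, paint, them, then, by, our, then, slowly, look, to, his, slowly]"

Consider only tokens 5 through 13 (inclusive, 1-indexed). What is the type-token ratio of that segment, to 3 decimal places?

0.889

Segment tokens 5–13: it, paint, them, then, by, our, then, slowly, look
Segment N = 9, segment V = 8.
TTR = 8 / 9 = 0.889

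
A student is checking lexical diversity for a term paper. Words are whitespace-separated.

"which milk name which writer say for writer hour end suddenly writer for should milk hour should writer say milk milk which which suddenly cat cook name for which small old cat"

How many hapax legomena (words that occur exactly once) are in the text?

Frequencies: which:5, milk:4, writer:4, for:3, name:2, say:2, hour:2, suddenly:2, should:2, cat:2, end:1, cook:1, small:1, old:1
Hapax (freq=1): cook, end, old, small

4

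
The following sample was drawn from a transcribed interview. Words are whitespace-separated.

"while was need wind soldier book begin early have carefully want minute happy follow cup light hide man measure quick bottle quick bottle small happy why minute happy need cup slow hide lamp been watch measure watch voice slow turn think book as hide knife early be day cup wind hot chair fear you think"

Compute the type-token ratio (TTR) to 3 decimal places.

0.691

N = 55 tokens, V = 38 types.
TTR = V / N = 38 / 55 = 0.691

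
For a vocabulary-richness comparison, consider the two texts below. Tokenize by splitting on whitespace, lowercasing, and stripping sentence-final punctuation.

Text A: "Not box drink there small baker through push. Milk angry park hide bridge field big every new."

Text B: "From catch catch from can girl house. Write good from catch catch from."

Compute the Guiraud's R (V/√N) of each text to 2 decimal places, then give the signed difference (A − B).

A: V=17, N=17, R=4.12
B: V=7, N=13, R=1.94
Difference = 4.12 − 1.94 = 2.18

2.18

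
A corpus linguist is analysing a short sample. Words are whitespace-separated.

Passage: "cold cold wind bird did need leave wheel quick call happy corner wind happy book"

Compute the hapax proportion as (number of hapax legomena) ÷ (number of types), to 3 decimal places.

0.750

Frequencies: cold:2, wind:2, happy:2, bird:1, did:1, need:1, leave:1, wheel:1, quick:1, call:1, corner:1, book:1
Hapax count = 9; type count = 12.
Ratio = 9 / 12 = 0.750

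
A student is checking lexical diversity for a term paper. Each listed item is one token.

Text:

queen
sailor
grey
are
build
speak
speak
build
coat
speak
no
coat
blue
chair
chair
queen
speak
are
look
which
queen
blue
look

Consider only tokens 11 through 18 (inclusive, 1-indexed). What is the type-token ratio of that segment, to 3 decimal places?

0.875

Segment tokens 11–18: no, coat, blue, chair, chair, queen, speak, are
Segment N = 8, segment V = 7.
TTR = 7 / 8 = 0.875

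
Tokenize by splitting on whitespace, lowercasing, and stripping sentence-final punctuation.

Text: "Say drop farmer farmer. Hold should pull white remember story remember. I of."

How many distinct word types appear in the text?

Distinct types: {drop, farmer, hold, i, of, pull, remember, say, should, story, white}
V = 11

11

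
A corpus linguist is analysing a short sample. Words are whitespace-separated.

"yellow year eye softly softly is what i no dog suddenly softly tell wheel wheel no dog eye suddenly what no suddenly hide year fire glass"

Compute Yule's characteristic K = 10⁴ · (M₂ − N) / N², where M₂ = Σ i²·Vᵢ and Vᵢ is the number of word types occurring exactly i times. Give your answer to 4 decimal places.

Frequencies: softly:3, no:3, suddenly:3, year:2, eye:2, what:2, dog:2, wheel:2, yellow:1, is:1, i:1, tell:1, hide:1, fire:1, glass:1
N = 26. Frequency spectrum: V_1=7, V_2=5, V_3=3
M₂ = 1²·7 + 2²·5 + 3²·3 = 54
K = 10000 × (54 − 26) / 26² = 414.2012

414.2012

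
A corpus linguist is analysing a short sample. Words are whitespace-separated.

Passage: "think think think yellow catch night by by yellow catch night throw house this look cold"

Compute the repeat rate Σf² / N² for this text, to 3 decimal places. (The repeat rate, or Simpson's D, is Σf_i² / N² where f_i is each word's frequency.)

Frequencies: think:3, yellow:2, catch:2, night:2, by:2, throw:1, house:1, this:1, look:1, cold:1
Σf² = 30; N² = 256
Repeat rate = 30 / 256 = 0.117

0.117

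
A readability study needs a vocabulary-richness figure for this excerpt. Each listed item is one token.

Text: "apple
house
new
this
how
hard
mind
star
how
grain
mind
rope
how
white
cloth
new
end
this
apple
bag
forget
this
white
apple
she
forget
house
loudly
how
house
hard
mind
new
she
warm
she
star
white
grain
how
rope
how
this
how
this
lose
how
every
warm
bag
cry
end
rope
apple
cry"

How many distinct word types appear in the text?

Distinct types: {apple, bag, cloth, cry, end, every, forget, grain, hard, house, how, lose, loudly, mind, new, rope, she, star, this, warm, white}
V = 21

21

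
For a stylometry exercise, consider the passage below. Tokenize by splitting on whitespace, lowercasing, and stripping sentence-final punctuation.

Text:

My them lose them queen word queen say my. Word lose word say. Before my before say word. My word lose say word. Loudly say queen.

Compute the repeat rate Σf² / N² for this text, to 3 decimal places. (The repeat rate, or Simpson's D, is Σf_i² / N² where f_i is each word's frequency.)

0.154

Frequencies: word:6, say:5, my:4, lose:3, queen:3, them:2, before:2, loudly:1
Σf² = 104; N² = 676
Repeat rate = 104 / 676 = 0.154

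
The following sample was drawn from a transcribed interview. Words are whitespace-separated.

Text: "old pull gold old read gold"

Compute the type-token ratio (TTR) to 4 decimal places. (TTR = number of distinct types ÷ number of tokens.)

N = 6 tokens, V = 4 types.
TTR = V / N = 4 / 6 = 0.6667

0.6667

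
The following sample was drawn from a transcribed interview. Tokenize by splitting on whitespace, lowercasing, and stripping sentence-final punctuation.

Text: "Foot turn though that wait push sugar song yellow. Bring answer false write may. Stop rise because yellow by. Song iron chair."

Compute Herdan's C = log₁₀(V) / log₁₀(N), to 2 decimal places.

N = 22, V = 20.
log₁₀(V) = 1.301030, log₁₀(N) = 1.342423
C = 1.301030 / 1.342423 = 0.97

0.97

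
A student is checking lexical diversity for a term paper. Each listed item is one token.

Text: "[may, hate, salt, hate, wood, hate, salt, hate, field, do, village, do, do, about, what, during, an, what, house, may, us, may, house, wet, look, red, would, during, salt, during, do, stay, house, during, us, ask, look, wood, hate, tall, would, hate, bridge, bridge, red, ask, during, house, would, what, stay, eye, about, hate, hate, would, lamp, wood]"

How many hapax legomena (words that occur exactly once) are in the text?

Frequencies: hate:8, during:5, do:4, house:4, would:4, may:3, salt:3, wood:3, what:3, about:2, us:2, look:2, red:2, stay:2, ask:2, bridge:2, field:1, village:1, an:1, wet:1, … (3 more, each freq 1)
Hapax (freq=1): an, eye, field, lamp, tall, village, wet

7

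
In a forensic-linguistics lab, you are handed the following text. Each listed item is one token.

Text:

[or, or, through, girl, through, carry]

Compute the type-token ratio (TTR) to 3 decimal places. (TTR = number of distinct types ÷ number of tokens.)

0.667

N = 6 tokens, V = 4 types.
TTR = V / N = 4 / 6 = 0.667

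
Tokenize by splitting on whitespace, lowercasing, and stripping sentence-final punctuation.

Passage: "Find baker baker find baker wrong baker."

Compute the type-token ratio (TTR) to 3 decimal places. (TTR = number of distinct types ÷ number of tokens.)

N = 7 tokens, V = 3 types.
TTR = V / N = 3 / 7 = 0.429

0.429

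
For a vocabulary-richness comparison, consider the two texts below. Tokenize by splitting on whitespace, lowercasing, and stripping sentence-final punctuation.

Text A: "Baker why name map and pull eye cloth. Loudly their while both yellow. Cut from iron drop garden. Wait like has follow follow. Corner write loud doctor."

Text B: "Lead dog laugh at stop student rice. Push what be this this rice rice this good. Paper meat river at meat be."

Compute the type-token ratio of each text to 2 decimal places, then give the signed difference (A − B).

0.28

TTR(A) = 26/27 = 0.96
TTR(B) = 15/22 = 0.68
Difference = 0.96 − 0.68 = 0.28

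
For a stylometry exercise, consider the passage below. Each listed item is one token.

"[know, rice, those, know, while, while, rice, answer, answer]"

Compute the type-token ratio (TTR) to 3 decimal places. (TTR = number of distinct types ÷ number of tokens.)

0.556

N = 9 tokens, V = 5 types.
TTR = V / N = 5 / 9 = 0.556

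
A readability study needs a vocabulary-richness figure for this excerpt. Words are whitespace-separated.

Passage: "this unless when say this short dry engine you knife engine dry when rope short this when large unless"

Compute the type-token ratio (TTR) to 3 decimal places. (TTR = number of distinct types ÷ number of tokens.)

N = 19 tokens, V = 11 types.
TTR = V / N = 11 / 19 = 0.579

0.579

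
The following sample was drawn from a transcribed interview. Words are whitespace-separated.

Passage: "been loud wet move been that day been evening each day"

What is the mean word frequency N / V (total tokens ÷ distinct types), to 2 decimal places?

1.38

N = 11 tokens, V = 8 types.
Mean frequency = N / V = 11 / 8 = 1.38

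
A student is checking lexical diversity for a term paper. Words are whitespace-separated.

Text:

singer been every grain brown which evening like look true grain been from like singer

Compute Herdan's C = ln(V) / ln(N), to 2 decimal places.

0.89

N = 15, V = 11.
ln(V) = 2.397895, ln(N) = 2.708050
C = 2.397895 / 2.708050 = 0.89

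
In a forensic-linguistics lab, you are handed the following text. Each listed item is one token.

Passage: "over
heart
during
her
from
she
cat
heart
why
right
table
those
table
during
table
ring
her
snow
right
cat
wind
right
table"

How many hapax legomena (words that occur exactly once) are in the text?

8

Frequencies: table:4, right:3, heart:2, during:2, her:2, cat:2, over:1, from:1, she:1, why:1, those:1, ring:1, snow:1, wind:1
Hapax (freq=1): from, over, ring, she, snow, those, why, wind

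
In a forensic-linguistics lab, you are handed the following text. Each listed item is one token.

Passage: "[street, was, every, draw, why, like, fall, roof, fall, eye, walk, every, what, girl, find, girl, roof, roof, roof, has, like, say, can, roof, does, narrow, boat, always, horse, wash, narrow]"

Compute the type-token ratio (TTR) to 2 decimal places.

N = 31 tokens, V = 22 types.
TTR = V / N = 22 / 31 = 0.71

0.71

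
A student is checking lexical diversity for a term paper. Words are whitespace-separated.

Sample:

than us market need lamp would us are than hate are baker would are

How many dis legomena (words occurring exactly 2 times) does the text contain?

3

Frequencies: are:3, than:2, us:2, would:2, market:1, need:1, lamp:1, hate:1, baker:1
Words with frequency 2: than, us, would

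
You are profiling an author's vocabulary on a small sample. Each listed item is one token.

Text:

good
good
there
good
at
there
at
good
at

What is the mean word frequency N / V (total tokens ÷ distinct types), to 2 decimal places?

3.00

N = 9 tokens, V = 3 types.
Mean frequency = N / V = 9 / 3 = 3.00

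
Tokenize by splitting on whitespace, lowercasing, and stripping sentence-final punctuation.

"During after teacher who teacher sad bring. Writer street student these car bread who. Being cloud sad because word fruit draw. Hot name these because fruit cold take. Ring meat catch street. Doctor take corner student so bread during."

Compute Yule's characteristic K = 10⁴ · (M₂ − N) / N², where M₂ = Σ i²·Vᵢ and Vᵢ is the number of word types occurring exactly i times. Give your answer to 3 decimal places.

144.642

Frequencies: during:2, teacher:2, who:2, sad:2, street:2, student:2, these:2, bread:2, because:2, fruit:2, take:2, after:1, bring:1, writer:1, car:1, being:1, cloud:1, word:1, draw:1, hot:1, … (8 more, each freq 1)
N = 39. Frequency spectrum: V_1=17, V_2=11
M₂ = 1²·17 + 2²·11 = 61
K = 10000 × (61 − 39) / 39² = 144.642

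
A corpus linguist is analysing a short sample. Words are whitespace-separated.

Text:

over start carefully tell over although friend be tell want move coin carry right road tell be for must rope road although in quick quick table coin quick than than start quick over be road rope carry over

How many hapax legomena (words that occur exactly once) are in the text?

Frequencies: over:4, quick:4, tell:3, be:3, road:3, start:2, although:2, coin:2, carry:2, rope:2, than:2, carefully:1, friend:1, want:1, move:1, right:1, for:1, must:1, in:1, table:1
Hapax (freq=1): carefully, for, friend, in, move, must, right, table, want

9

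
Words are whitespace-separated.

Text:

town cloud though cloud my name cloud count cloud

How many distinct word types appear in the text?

6

Distinct types: {cloud, count, my, name, though, town}
V = 6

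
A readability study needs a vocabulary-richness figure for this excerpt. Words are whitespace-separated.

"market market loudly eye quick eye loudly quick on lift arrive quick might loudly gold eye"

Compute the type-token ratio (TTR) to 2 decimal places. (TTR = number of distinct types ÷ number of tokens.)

0.56

N = 16 tokens, V = 9 types.
TTR = V / N = 9 / 16 = 0.56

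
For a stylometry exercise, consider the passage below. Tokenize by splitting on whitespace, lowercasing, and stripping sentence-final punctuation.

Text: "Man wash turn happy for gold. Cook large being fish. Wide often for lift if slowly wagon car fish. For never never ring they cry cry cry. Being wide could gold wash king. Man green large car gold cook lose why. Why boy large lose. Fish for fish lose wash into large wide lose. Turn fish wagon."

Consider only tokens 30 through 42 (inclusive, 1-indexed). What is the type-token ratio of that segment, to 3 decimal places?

Segment tokens 30–42: could, gold, wash, king, man, green, large, car, gold, cook, lose, why, why
Segment N = 13, segment V = 11.
TTR = 11 / 13 = 0.846

0.846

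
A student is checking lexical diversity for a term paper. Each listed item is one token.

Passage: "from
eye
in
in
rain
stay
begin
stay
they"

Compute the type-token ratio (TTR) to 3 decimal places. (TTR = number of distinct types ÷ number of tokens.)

N = 9 tokens, V = 7 types.
TTR = V / N = 7 / 9 = 0.778

0.778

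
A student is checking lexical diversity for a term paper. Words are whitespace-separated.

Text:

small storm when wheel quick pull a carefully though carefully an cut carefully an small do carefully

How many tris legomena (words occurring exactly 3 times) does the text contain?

Frequencies: carefully:4, small:2, an:2, storm:1, when:1, wheel:1, quick:1, pull:1, a:1, though:1, cut:1, do:1
Words with frequency 3: (none)

0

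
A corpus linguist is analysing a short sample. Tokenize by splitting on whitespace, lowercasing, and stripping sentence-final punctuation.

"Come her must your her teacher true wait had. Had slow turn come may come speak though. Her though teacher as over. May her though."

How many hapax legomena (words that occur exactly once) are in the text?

9

Frequencies: her:4, come:3, though:3, teacher:2, had:2, may:2, must:1, your:1, true:1, wait:1, slow:1, turn:1, speak:1, as:1, over:1
Hapax (freq=1): as, must, over, slow, speak, true, turn, wait, your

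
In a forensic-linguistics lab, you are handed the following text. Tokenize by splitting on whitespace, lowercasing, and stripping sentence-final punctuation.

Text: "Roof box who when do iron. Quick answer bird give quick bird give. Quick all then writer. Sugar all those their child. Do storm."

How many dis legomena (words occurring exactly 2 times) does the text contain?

Frequencies: quick:3, do:2, bird:2, give:2, all:2, roof:1, box:1, who:1, when:1, iron:1, answer:1, then:1, writer:1, sugar:1, those:1, their:1, child:1, storm:1
Words with frequency 2: all, bird, do, give

4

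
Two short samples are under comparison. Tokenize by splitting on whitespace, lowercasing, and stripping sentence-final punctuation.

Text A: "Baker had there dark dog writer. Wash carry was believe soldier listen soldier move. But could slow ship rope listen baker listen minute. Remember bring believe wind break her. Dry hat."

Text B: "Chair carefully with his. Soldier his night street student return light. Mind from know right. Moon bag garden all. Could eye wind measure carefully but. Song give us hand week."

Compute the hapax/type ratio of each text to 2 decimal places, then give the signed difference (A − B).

A: hapax=22, V=26, ratio=0.85
B: hapax=26, V=28, ratio=0.93
Difference = 0.85 − 0.93 = -0.08

-0.08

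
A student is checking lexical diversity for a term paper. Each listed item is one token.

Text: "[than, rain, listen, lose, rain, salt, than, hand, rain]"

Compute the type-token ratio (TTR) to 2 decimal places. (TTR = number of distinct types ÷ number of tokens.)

0.67

N = 9 tokens, V = 6 types.
TTR = V / N = 6 / 9 = 0.67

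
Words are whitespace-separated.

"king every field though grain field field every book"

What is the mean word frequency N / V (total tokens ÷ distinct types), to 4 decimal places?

N = 9 tokens, V = 6 types.
Mean frequency = N / V = 9 / 6 = 1.5000

1.5000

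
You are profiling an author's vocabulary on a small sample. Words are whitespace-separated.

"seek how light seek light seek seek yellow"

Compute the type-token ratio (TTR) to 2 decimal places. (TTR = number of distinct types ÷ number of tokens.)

N = 8 tokens, V = 4 types.
TTR = V / N = 4 / 8 = 0.50

0.50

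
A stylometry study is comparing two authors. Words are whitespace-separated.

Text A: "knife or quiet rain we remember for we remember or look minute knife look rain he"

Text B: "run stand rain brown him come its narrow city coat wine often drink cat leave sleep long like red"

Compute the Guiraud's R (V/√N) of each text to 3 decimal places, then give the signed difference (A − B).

A: V=10, N=16, R=2.500
B: V=19, N=19, R=4.359
Difference = 2.500 − 4.359 = -1.859

-1.859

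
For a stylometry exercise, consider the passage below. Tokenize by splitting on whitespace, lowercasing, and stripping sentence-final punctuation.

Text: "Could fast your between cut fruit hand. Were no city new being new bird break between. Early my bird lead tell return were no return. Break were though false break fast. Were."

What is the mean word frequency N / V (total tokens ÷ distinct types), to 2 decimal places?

N = 32 tokens, V = 21 types.
Mean frequency = N / V = 32 / 21 = 1.52

1.52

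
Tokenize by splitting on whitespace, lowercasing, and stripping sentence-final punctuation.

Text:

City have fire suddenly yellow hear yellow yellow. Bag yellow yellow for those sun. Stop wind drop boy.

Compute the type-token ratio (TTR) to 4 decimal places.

N = 18 tokens, V = 14 types.
TTR = V / N = 14 / 18 = 0.7778

0.7778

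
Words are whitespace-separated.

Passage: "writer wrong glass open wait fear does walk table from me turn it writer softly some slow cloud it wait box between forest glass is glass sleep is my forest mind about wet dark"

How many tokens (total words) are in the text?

34

Tokens: writer, wrong, glass, open, wait, fear, does, walk, table, from, me, turn, it, writer, softly, some, slow, cloud, it, wait, box, between, forest, glass, is, glass, sleep, is, my, forest, mind, about, wet, dark
N = 34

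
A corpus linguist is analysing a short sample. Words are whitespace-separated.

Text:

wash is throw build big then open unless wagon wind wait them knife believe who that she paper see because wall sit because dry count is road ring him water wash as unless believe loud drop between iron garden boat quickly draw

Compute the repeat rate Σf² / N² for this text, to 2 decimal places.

0.03

Frequencies: wash:2, is:2, unless:2, believe:2, because:2, throw:1, build:1, big:1, then:1, open:1, wagon:1, wind:1, wait:1, them:1, knife:1, who:1, that:1, she:1, paper:1, see:1, … (17 more, each freq 1)
Σf² = 52; N² = 1764
Repeat rate = 52 / 1764 = 0.03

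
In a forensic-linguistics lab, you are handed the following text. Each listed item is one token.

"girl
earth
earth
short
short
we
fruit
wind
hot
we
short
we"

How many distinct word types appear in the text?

7

Distinct types: {earth, fruit, girl, hot, short, we, wind}
V = 7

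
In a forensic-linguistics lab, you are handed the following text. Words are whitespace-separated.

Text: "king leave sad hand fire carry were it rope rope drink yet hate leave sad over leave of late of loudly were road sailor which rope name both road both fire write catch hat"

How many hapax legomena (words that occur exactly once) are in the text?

16

Frequencies: leave:3, rope:3, sad:2, fire:2, were:2, of:2, road:2, both:2, king:1, hand:1, carry:1, it:1, drink:1, yet:1, hate:1, over:1, late:1, loudly:1, sailor:1, which:1, … (4 more, each freq 1)
Hapax (freq=1): carry, catch, drink, hand, hat, hate, it, king, late, loudly, name, over, sailor, which, write, yet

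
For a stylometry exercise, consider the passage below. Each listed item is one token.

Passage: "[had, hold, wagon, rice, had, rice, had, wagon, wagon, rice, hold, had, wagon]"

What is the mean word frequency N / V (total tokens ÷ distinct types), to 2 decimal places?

3.25

N = 13 tokens, V = 4 types.
Mean frequency = N / V = 13 / 4 = 3.25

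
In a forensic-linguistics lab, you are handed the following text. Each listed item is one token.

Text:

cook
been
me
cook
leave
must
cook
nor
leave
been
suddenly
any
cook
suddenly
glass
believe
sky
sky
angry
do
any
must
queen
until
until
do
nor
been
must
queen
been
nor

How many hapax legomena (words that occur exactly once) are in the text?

4

Frequencies: cook:4, been:4, must:3, nor:3, leave:2, suddenly:2, any:2, sky:2, do:2, queen:2, until:2, me:1, glass:1, believe:1, angry:1
Hapax (freq=1): angry, believe, glass, me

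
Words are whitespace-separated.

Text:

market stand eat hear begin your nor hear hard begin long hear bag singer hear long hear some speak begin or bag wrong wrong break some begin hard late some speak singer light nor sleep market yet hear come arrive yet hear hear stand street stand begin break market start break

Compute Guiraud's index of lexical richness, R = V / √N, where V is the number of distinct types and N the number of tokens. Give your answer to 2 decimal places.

3.36

N = 51, V = 24.
√N = 7.141428
R = 24 / 7.141428 = 3.36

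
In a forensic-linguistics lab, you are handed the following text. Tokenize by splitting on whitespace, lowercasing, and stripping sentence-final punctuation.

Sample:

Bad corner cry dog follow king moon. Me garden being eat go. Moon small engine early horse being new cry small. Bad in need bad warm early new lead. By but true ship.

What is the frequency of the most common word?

Frequencies: bad:3, cry:2, moon:2, being:2, small:2, early:2, new:2, corner:1, dog:1, follow:1, king:1, me:1, garden:1, eat:1, go:1, engine:1, horse:1, in:1, need:1, warm:1, … (5 more, each freq 1)
Most common: 'bad' with frequency 3.

3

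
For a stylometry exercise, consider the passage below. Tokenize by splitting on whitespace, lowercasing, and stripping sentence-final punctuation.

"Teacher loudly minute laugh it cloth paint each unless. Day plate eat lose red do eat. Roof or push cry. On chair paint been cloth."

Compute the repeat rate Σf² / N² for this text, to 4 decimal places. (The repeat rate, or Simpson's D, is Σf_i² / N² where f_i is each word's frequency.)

Frequencies: cloth:2, paint:2, eat:2, teacher:1, loudly:1, minute:1, laugh:1, it:1, each:1, unless:1, day:1, plate:1, lose:1, red:1, do:1, roof:1, or:1, push:1, cry:1, on:1, … (2 more, each freq 1)
Σf² = 31; N² = 625
Repeat rate = 31 / 625 = 0.0496

0.0496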